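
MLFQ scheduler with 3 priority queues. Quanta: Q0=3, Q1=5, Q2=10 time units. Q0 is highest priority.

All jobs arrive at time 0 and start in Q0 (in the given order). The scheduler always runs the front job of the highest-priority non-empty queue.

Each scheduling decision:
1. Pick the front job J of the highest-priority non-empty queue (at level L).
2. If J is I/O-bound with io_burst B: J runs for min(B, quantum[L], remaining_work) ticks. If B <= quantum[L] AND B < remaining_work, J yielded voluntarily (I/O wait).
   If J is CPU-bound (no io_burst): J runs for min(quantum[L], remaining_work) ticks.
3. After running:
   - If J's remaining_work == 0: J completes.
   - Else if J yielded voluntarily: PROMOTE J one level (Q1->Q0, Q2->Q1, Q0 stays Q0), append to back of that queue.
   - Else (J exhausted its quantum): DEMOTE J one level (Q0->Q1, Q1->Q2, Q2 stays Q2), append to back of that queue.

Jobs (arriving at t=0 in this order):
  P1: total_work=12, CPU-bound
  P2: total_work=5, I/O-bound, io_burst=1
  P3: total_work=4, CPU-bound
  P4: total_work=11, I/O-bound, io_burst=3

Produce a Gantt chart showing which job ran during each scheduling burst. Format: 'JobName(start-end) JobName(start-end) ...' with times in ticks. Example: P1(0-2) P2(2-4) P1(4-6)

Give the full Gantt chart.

t=0-3: P1@Q0 runs 3, rem=9, quantum used, demote→Q1. Q0=[P2,P3,P4] Q1=[P1] Q2=[]
t=3-4: P2@Q0 runs 1, rem=4, I/O yield, promote→Q0. Q0=[P3,P4,P2] Q1=[P1] Q2=[]
t=4-7: P3@Q0 runs 3, rem=1, quantum used, demote→Q1. Q0=[P4,P2] Q1=[P1,P3] Q2=[]
t=7-10: P4@Q0 runs 3, rem=8, I/O yield, promote→Q0. Q0=[P2,P4] Q1=[P1,P3] Q2=[]
t=10-11: P2@Q0 runs 1, rem=3, I/O yield, promote→Q0. Q0=[P4,P2] Q1=[P1,P3] Q2=[]
t=11-14: P4@Q0 runs 3, rem=5, I/O yield, promote→Q0. Q0=[P2,P4] Q1=[P1,P3] Q2=[]
t=14-15: P2@Q0 runs 1, rem=2, I/O yield, promote→Q0. Q0=[P4,P2] Q1=[P1,P3] Q2=[]
t=15-18: P4@Q0 runs 3, rem=2, I/O yield, promote→Q0. Q0=[P2,P4] Q1=[P1,P3] Q2=[]
t=18-19: P2@Q0 runs 1, rem=1, I/O yield, promote→Q0. Q0=[P4,P2] Q1=[P1,P3] Q2=[]
t=19-21: P4@Q0 runs 2, rem=0, completes. Q0=[P2] Q1=[P1,P3] Q2=[]
t=21-22: P2@Q0 runs 1, rem=0, completes. Q0=[] Q1=[P1,P3] Q2=[]
t=22-27: P1@Q1 runs 5, rem=4, quantum used, demote→Q2. Q0=[] Q1=[P3] Q2=[P1]
t=27-28: P3@Q1 runs 1, rem=0, completes. Q0=[] Q1=[] Q2=[P1]
t=28-32: P1@Q2 runs 4, rem=0, completes. Q0=[] Q1=[] Q2=[]

Answer: P1(0-3) P2(3-4) P3(4-7) P4(7-10) P2(10-11) P4(11-14) P2(14-15) P4(15-18) P2(18-19) P4(19-21) P2(21-22) P1(22-27) P3(27-28) P1(28-32)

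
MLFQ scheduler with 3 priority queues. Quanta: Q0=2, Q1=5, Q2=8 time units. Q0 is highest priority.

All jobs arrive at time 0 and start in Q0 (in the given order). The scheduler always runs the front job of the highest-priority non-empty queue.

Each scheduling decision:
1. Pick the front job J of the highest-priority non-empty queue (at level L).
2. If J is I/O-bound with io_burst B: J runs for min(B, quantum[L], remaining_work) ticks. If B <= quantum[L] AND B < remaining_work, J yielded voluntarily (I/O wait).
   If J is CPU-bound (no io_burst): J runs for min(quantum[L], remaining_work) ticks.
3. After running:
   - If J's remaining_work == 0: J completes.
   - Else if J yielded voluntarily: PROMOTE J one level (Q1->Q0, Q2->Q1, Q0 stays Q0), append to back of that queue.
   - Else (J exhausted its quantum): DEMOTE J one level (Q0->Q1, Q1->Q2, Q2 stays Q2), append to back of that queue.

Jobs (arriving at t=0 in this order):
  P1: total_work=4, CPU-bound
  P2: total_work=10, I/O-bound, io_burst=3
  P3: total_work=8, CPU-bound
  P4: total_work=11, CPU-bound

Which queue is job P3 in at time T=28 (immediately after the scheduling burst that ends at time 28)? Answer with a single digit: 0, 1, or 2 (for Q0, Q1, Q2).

Answer: 2

Derivation:
t=0-2: P1@Q0 runs 2, rem=2, quantum used, demote→Q1. Q0=[P2,P3,P4] Q1=[P1] Q2=[]
t=2-4: P2@Q0 runs 2, rem=8, quantum used, demote→Q1. Q0=[P3,P4] Q1=[P1,P2] Q2=[]
t=4-6: P3@Q0 runs 2, rem=6, quantum used, demote→Q1. Q0=[P4] Q1=[P1,P2,P3] Q2=[]
t=6-8: P4@Q0 runs 2, rem=9, quantum used, demote→Q1. Q0=[] Q1=[P1,P2,P3,P4] Q2=[]
t=8-10: P1@Q1 runs 2, rem=0, completes. Q0=[] Q1=[P2,P3,P4] Q2=[]
t=10-13: P2@Q1 runs 3, rem=5, I/O yield, promote→Q0. Q0=[P2] Q1=[P3,P4] Q2=[]
t=13-15: P2@Q0 runs 2, rem=3, quantum used, demote→Q1. Q0=[] Q1=[P3,P4,P2] Q2=[]
t=15-20: P3@Q1 runs 5, rem=1, quantum used, demote→Q2. Q0=[] Q1=[P4,P2] Q2=[P3]
t=20-25: P4@Q1 runs 5, rem=4, quantum used, demote→Q2. Q0=[] Q1=[P2] Q2=[P3,P4]
t=25-28: P2@Q1 runs 3, rem=0, completes. Q0=[] Q1=[] Q2=[P3,P4]
t=28-29: P3@Q2 runs 1, rem=0, completes. Q0=[] Q1=[] Q2=[P4]
t=29-33: P4@Q2 runs 4, rem=0, completes. Q0=[] Q1=[] Q2=[]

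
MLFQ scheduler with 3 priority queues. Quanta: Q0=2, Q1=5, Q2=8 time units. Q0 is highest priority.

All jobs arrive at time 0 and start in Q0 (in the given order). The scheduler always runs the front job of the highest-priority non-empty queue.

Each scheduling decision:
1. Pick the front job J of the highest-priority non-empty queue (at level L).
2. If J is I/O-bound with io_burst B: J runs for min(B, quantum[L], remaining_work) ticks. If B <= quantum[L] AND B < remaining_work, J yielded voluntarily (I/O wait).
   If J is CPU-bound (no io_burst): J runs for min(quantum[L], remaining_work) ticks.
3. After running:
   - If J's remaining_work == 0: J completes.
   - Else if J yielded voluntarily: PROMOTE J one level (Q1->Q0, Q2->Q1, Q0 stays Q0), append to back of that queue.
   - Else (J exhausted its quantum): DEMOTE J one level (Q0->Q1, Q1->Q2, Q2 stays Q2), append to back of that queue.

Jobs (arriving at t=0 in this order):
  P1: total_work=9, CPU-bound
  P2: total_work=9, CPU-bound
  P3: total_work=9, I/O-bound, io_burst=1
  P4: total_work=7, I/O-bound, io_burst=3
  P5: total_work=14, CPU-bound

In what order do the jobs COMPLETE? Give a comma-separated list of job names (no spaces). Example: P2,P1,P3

Answer: P3,P4,P1,P2,P5

Derivation:
t=0-2: P1@Q0 runs 2, rem=7, quantum used, demote→Q1. Q0=[P2,P3,P4,P5] Q1=[P1] Q2=[]
t=2-4: P2@Q0 runs 2, rem=7, quantum used, demote→Q1. Q0=[P3,P4,P5] Q1=[P1,P2] Q2=[]
t=4-5: P3@Q0 runs 1, rem=8, I/O yield, promote→Q0. Q0=[P4,P5,P3] Q1=[P1,P2] Q2=[]
t=5-7: P4@Q0 runs 2, rem=5, quantum used, demote→Q1. Q0=[P5,P3] Q1=[P1,P2,P4] Q2=[]
t=7-9: P5@Q0 runs 2, rem=12, quantum used, demote→Q1. Q0=[P3] Q1=[P1,P2,P4,P5] Q2=[]
t=9-10: P3@Q0 runs 1, rem=7, I/O yield, promote→Q0. Q0=[P3] Q1=[P1,P2,P4,P5] Q2=[]
t=10-11: P3@Q0 runs 1, rem=6, I/O yield, promote→Q0. Q0=[P3] Q1=[P1,P2,P4,P5] Q2=[]
t=11-12: P3@Q0 runs 1, rem=5, I/O yield, promote→Q0. Q0=[P3] Q1=[P1,P2,P4,P5] Q2=[]
t=12-13: P3@Q0 runs 1, rem=4, I/O yield, promote→Q0. Q0=[P3] Q1=[P1,P2,P4,P5] Q2=[]
t=13-14: P3@Q0 runs 1, rem=3, I/O yield, promote→Q0. Q0=[P3] Q1=[P1,P2,P4,P5] Q2=[]
t=14-15: P3@Q0 runs 1, rem=2, I/O yield, promote→Q0. Q0=[P3] Q1=[P1,P2,P4,P5] Q2=[]
t=15-16: P3@Q0 runs 1, rem=1, I/O yield, promote→Q0. Q0=[P3] Q1=[P1,P2,P4,P5] Q2=[]
t=16-17: P3@Q0 runs 1, rem=0, completes. Q0=[] Q1=[P1,P2,P4,P5] Q2=[]
t=17-22: P1@Q1 runs 5, rem=2, quantum used, demote→Q2. Q0=[] Q1=[P2,P4,P5] Q2=[P1]
t=22-27: P2@Q1 runs 5, rem=2, quantum used, demote→Q2. Q0=[] Q1=[P4,P5] Q2=[P1,P2]
t=27-30: P4@Q1 runs 3, rem=2, I/O yield, promote→Q0. Q0=[P4] Q1=[P5] Q2=[P1,P2]
t=30-32: P4@Q0 runs 2, rem=0, completes. Q0=[] Q1=[P5] Q2=[P1,P2]
t=32-37: P5@Q1 runs 5, rem=7, quantum used, demote→Q2. Q0=[] Q1=[] Q2=[P1,P2,P5]
t=37-39: P1@Q2 runs 2, rem=0, completes. Q0=[] Q1=[] Q2=[P2,P5]
t=39-41: P2@Q2 runs 2, rem=0, completes. Q0=[] Q1=[] Q2=[P5]
t=41-48: P5@Q2 runs 7, rem=0, completes. Q0=[] Q1=[] Q2=[]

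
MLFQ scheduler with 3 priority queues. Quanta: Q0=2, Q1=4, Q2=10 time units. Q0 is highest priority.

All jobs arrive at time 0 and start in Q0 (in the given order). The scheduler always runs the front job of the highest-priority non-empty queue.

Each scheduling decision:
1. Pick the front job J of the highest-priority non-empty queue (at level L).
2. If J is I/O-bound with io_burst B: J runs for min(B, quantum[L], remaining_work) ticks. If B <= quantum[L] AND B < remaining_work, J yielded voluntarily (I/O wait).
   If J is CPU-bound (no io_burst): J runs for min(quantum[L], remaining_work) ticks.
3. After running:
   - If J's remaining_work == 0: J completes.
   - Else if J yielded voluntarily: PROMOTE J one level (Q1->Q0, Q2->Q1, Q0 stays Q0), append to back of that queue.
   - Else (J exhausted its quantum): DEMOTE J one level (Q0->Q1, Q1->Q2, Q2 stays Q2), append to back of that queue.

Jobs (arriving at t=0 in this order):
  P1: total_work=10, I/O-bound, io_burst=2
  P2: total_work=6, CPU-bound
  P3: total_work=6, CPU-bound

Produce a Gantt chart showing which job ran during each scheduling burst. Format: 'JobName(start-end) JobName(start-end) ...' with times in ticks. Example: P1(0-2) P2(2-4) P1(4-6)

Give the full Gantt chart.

Answer: P1(0-2) P2(2-4) P3(4-6) P1(6-8) P1(8-10) P1(10-12) P1(12-14) P2(14-18) P3(18-22)

Derivation:
t=0-2: P1@Q0 runs 2, rem=8, I/O yield, promote→Q0. Q0=[P2,P3,P1] Q1=[] Q2=[]
t=2-4: P2@Q0 runs 2, rem=4, quantum used, demote→Q1. Q0=[P3,P1] Q1=[P2] Q2=[]
t=4-6: P3@Q0 runs 2, rem=4, quantum used, demote→Q1. Q0=[P1] Q1=[P2,P3] Q2=[]
t=6-8: P1@Q0 runs 2, rem=6, I/O yield, promote→Q0. Q0=[P1] Q1=[P2,P3] Q2=[]
t=8-10: P1@Q0 runs 2, rem=4, I/O yield, promote→Q0. Q0=[P1] Q1=[P2,P3] Q2=[]
t=10-12: P1@Q0 runs 2, rem=2, I/O yield, promote→Q0. Q0=[P1] Q1=[P2,P3] Q2=[]
t=12-14: P1@Q0 runs 2, rem=0, completes. Q0=[] Q1=[P2,P3] Q2=[]
t=14-18: P2@Q1 runs 4, rem=0, completes. Q0=[] Q1=[P3] Q2=[]
t=18-22: P3@Q1 runs 4, rem=0, completes. Q0=[] Q1=[] Q2=[]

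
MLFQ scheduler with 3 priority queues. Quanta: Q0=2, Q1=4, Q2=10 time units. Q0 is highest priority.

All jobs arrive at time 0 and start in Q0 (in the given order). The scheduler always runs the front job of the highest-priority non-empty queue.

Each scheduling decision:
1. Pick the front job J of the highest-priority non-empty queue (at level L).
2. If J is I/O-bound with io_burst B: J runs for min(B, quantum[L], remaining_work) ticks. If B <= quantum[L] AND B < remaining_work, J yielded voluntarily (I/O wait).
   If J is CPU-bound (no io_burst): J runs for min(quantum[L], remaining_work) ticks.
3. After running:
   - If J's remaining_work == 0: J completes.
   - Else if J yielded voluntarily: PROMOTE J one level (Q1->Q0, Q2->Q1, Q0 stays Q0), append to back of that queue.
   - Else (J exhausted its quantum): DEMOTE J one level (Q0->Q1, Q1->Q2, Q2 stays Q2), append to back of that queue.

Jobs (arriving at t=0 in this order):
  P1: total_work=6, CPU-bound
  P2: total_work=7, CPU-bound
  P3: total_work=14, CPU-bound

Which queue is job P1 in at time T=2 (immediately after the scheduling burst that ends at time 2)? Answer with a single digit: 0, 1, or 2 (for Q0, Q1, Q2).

t=0-2: P1@Q0 runs 2, rem=4, quantum used, demote→Q1. Q0=[P2,P3] Q1=[P1] Q2=[]
t=2-4: P2@Q0 runs 2, rem=5, quantum used, demote→Q1. Q0=[P3] Q1=[P1,P2] Q2=[]
t=4-6: P3@Q0 runs 2, rem=12, quantum used, demote→Q1. Q0=[] Q1=[P1,P2,P3] Q2=[]
t=6-10: P1@Q1 runs 4, rem=0, completes. Q0=[] Q1=[P2,P3] Q2=[]
t=10-14: P2@Q1 runs 4, rem=1, quantum used, demote→Q2. Q0=[] Q1=[P3] Q2=[P2]
t=14-18: P3@Q1 runs 4, rem=8, quantum used, demote→Q2. Q0=[] Q1=[] Q2=[P2,P3]
t=18-19: P2@Q2 runs 1, rem=0, completes. Q0=[] Q1=[] Q2=[P3]
t=19-27: P3@Q2 runs 8, rem=0, completes. Q0=[] Q1=[] Q2=[]

Answer: 1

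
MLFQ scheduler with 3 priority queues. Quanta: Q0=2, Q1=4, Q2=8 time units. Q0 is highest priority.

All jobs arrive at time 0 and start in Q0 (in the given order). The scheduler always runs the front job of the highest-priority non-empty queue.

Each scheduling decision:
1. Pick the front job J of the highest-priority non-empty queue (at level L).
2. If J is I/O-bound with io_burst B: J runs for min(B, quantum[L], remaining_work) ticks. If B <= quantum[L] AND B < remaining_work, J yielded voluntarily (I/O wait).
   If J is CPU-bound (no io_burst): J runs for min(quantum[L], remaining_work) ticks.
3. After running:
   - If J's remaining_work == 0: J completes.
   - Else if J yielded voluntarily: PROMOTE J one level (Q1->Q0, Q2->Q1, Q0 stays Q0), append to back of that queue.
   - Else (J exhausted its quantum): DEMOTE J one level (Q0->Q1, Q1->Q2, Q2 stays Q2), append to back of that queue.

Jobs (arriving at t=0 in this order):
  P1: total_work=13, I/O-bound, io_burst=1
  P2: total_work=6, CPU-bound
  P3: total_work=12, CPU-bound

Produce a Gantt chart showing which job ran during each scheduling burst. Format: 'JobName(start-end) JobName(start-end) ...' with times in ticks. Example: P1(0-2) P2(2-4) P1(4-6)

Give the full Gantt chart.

t=0-1: P1@Q0 runs 1, rem=12, I/O yield, promote→Q0. Q0=[P2,P3,P1] Q1=[] Q2=[]
t=1-3: P2@Q0 runs 2, rem=4, quantum used, demote→Q1. Q0=[P3,P1] Q1=[P2] Q2=[]
t=3-5: P3@Q0 runs 2, rem=10, quantum used, demote→Q1. Q0=[P1] Q1=[P2,P3] Q2=[]
t=5-6: P1@Q0 runs 1, rem=11, I/O yield, promote→Q0. Q0=[P1] Q1=[P2,P3] Q2=[]
t=6-7: P1@Q0 runs 1, rem=10, I/O yield, promote→Q0. Q0=[P1] Q1=[P2,P3] Q2=[]
t=7-8: P1@Q0 runs 1, rem=9, I/O yield, promote→Q0. Q0=[P1] Q1=[P2,P3] Q2=[]
t=8-9: P1@Q0 runs 1, rem=8, I/O yield, promote→Q0. Q0=[P1] Q1=[P2,P3] Q2=[]
t=9-10: P1@Q0 runs 1, rem=7, I/O yield, promote→Q0. Q0=[P1] Q1=[P2,P3] Q2=[]
t=10-11: P1@Q0 runs 1, rem=6, I/O yield, promote→Q0. Q0=[P1] Q1=[P2,P3] Q2=[]
t=11-12: P1@Q0 runs 1, rem=5, I/O yield, promote→Q0. Q0=[P1] Q1=[P2,P3] Q2=[]
t=12-13: P1@Q0 runs 1, rem=4, I/O yield, promote→Q0. Q0=[P1] Q1=[P2,P3] Q2=[]
t=13-14: P1@Q0 runs 1, rem=3, I/O yield, promote→Q0. Q0=[P1] Q1=[P2,P3] Q2=[]
t=14-15: P1@Q0 runs 1, rem=2, I/O yield, promote→Q0. Q0=[P1] Q1=[P2,P3] Q2=[]
t=15-16: P1@Q0 runs 1, rem=1, I/O yield, promote→Q0. Q0=[P1] Q1=[P2,P3] Q2=[]
t=16-17: P1@Q0 runs 1, rem=0, completes. Q0=[] Q1=[P2,P3] Q2=[]
t=17-21: P2@Q1 runs 4, rem=0, completes. Q0=[] Q1=[P3] Q2=[]
t=21-25: P3@Q1 runs 4, rem=6, quantum used, demote→Q2. Q0=[] Q1=[] Q2=[P3]
t=25-31: P3@Q2 runs 6, rem=0, completes. Q0=[] Q1=[] Q2=[]

Answer: P1(0-1) P2(1-3) P3(3-5) P1(5-6) P1(6-7) P1(7-8) P1(8-9) P1(9-10) P1(10-11) P1(11-12) P1(12-13) P1(13-14) P1(14-15) P1(15-16) P1(16-17) P2(17-21) P3(21-25) P3(25-31)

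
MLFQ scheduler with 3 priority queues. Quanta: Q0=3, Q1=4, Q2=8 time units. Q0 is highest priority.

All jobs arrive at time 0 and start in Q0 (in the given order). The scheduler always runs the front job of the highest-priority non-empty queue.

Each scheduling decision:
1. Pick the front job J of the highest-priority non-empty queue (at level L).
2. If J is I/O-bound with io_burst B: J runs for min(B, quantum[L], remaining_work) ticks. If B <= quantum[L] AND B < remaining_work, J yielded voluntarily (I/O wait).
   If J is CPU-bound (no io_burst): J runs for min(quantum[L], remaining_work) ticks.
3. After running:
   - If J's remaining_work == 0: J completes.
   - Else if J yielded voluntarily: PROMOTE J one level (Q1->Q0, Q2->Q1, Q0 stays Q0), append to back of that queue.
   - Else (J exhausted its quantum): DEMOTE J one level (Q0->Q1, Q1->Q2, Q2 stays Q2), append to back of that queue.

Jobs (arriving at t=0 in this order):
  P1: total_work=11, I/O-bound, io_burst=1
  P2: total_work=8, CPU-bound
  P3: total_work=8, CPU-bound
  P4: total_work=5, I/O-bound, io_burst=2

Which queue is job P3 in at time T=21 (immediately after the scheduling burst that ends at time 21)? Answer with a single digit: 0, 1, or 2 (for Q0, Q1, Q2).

t=0-1: P1@Q0 runs 1, rem=10, I/O yield, promote→Q0. Q0=[P2,P3,P4,P1] Q1=[] Q2=[]
t=1-4: P2@Q0 runs 3, rem=5, quantum used, demote→Q1. Q0=[P3,P4,P1] Q1=[P2] Q2=[]
t=4-7: P3@Q0 runs 3, rem=5, quantum used, demote→Q1. Q0=[P4,P1] Q1=[P2,P3] Q2=[]
t=7-9: P4@Q0 runs 2, rem=3, I/O yield, promote→Q0. Q0=[P1,P4] Q1=[P2,P3] Q2=[]
t=9-10: P1@Q0 runs 1, rem=9, I/O yield, promote→Q0. Q0=[P4,P1] Q1=[P2,P3] Q2=[]
t=10-12: P4@Q0 runs 2, rem=1, I/O yield, promote→Q0. Q0=[P1,P4] Q1=[P2,P3] Q2=[]
t=12-13: P1@Q0 runs 1, rem=8, I/O yield, promote→Q0. Q0=[P4,P1] Q1=[P2,P3] Q2=[]
t=13-14: P4@Q0 runs 1, rem=0, completes. Q0=[P1] Q1=[P2,P3] Q2=[]
t=14-15: P1@Q0 runs 1, rem=7, I/O yield, promote→Q0. Q0=[P1] Q1=[P2,P3] Q2=[]
t=15-16: P1@Q0 runs 1, rem=6, I/O yield, promote→Q0. Q0=[P1] Q1=[P2,P3] Q2=[]
t=16-17: P1@Q0 runs 1, rem=5, I/O yield, promote→Q0. Q0=[P1] Q1=[P2,P3] Q2=[]
t=17-18: P1@Q0 runs 1, rem=4, I/O yield, promote→Q0. Q0=[P1] Q1=[P2,P3] Q2=[]
t=18-19: P1@Q0 runs 1, rem=3, I/O yield, promote→Q0. Q0=[P1] Q1=[P2,P3] Q2=[]
t=19-20: P1@Q0 runs 1, rem=2, I/O yield, promote→Q0. Q0=[P1] Q1=[P2,P3] Q2=[]
t=20-21: P1@Q0 runs 1, rem=1, I/O yield, promote→Q0. Q0=[P1] Q1=[P2,P3] Q2=[]
t=21-22: P1@Q0 runs 1, rem=0, completes. Q0=[] Q1=[P2,P3] Q2=[]
t=22-26: P2@Q1 runs 4, rem=1, quantum used, demote→Q2. Q0=[] Q1=[P3] Q2=[P2]
t=26-30: P3@Q1 runs 4, rem=1, quantum used, demote→Q2. Q0=[] Q1=[] Q2=[P2,P3]
t=30-31: P2@Q2 runs 1, rem=0, completes. Q0=[] Q1=[] Q2=[P3]
t=31-32: P3@Q2 runs 1, rem=0, completes. Q0=[] Q1=[] Q2=[]

Answer: 1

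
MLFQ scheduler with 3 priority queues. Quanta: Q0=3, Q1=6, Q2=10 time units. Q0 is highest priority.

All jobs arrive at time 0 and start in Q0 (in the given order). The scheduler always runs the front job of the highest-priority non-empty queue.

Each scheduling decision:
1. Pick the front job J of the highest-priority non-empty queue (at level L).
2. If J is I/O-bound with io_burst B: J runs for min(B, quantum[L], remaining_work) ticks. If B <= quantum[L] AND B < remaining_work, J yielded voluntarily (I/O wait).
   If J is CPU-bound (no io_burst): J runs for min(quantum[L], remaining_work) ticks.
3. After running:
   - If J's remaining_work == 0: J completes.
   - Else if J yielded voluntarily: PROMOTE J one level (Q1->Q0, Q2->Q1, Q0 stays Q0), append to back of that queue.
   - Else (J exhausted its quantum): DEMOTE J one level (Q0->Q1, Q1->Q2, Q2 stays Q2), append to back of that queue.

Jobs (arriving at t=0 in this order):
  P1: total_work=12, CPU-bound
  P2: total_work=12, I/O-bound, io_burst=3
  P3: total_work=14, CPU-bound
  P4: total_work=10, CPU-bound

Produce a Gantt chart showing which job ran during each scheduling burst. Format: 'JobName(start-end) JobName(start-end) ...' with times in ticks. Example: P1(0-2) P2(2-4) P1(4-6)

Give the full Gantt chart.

t=0-3: P1@Q0 runs 3, rem=9, quantum used, demote→Q1. Q0=[P2,P3,P4] Q1=[P1] Q2=[]
t=3-6: P2@Q0 runs 3, rem=9, I/O yield, promote→Q0. Q0=[P3,P4,P2] Q1=[P1] Q2=[]
t=6-9: P3@Q0 runs 3, rem=11, quantum used, demote→Q1. Q0=[P4,P2] Q1=[P1,P3] Q2=[]
t=9-12: P4@Q0 runs 3, rem=7, quantum used, demote→Q1. Q0=[P2] Q1=[P1,P3,P4] Q2=[]
t=12-15: P2@Q0 runs 3, rem=6, I/O yield, promote→Q0. Q0=[P2] Q1=[P1,P3,P4] Q2=[]
t=15-18: P2@Q0 runs 3, rem=3, I/O yield, promote→Q0. Q0=[P2] Q1=[P1,P3,P4] Q2=[]
t=18-21: P2@Q0 runs 3, rem=0, completes. Q0=[] Q1=[P1,P3,P4] Q2=[]
t=21-27: P1@Q1 runs 6, rem=3, quantum used, demote→Q2. Q0=[] Q1=[P3,P4] Q2=[P1]
t=27-33: P3@Q1 runs 6, rem=5, quantum used, demote→Q2. Q0=[] Q1=[P4] Q2=[P1,P3]
t=33-39: P4@Q1 runs 6, rem=1, quantum used, demote→Q2. Q0=[] Q1=[] Q2=[P1,P3,P4]
t=39-42: P1@Q2 runs 3, rem=0, completes. Q0=[] Q1=[] Q2=[P3,P4]
t=42-47: P3@Q2 runs 5, rem=0, completes. Q0=[] Q1=[] Q2=[P4]
t=47-48: P4@Q2 runs 1, rem=0, completes. Q0=[] Q1=[] Q2=[]

Answer: P1(0-3) P2(3-6) P3(6-9) P4(9-12) P2(12-15) P2(15-18) P2(18-21) P1(21-27) P3(27-33) P4(33-39) P1(39-42) P3(42-47) P4(47-48)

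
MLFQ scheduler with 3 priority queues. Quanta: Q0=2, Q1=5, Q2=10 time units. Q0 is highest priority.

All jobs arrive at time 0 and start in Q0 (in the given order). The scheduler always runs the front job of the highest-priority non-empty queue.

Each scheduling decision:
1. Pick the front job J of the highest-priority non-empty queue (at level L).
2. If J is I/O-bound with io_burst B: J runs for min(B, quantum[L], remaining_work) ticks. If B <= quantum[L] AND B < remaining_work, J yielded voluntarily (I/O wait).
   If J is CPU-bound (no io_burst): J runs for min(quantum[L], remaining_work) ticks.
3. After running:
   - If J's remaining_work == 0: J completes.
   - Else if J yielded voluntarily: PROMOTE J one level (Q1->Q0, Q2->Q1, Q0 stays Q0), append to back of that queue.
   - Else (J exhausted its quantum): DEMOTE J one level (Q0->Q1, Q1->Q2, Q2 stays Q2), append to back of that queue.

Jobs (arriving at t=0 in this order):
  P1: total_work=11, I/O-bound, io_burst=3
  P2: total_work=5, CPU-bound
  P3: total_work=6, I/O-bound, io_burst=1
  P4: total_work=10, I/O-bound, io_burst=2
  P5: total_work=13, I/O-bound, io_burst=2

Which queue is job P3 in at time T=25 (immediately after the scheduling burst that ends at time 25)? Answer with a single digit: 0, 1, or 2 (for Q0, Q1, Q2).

Answer: 0

Derivation:
t=0-2: P1@Q0 runs 2, rem=9, quantum used, demote→Q1. Q0=[P2,P3,P4,P5] Q1=[P1] Q2=[]
t=2-4: P2@Q0 runs 2, rem=3, quantum used, demote→Q1. Q0=[P3,P4,P5] Q1=[P1,P2] Q2=[]
t=4-5: P3@Q0 runs 1, rem=5, I/O yield, promote→Q0. Q0=[P4,P5,P3] Q1=[P1,P2] Q2=[]
t=5-7: P4@Q0 runs 2, rem=8, I/O yield, promote→Q0. Q0=[P5,P3,P4] Q1=[P1,P2] Q2=[]
t=7-9: P5@Q0 runs 2, rem=11, I/O yield, promote→Q0. Q0=[P3,P4,P5] Q1=[P1,P2] Q2=[]
t=9-10: P3@Q0 runs 1, rem=4, I/O yield, promote→Q0. Q0=[P4,P5,P3] Q1=[P1,P2] Q2=[]
t=10-12: P4@Q0 runs 2, rem=6, I/O yield, promote→Q0. Q0=[P5,P3,P4] Q1=[P1,P2] Q2=[]
t=12-14: P5@Q0 runs 2, rem=9, I/O yield, promote→Q0. Q0=[P3,P4,P5] Q1=[P1,P2] Q2=[]
t=14-15: P3@Q0 runs 1, rem=3, I/O yield, promote→Q0. Q0=[P4,P5,P3] Q1=[P1,P2] Q2=[]
t=15-17: P4@Q0 runs 2, rem=4, I/O yield, promote→Q0. Q0=[P5,P3,P4] Q1=[P1,P2] Q2=[]
t=17-19: P5@Q0 runs 2, rem=7, I/O yield, promote→Q0. Q0=[P3,P4,P5] Q1=[P1,P2] Q2=[]
t=19-20: P3@Q0 runs 1, rem=2, I/O yield, promote→Q0. Q0=[P4,P5,P3] Q1=[P1,P2] Q2=[]
t=20-22: P4@Q0 runs 2, rem=2, I/O yield, promote→Q0. Q0=[P5,P3,P4] Q1=[P1,P2] Q2=[]
t=22-24: P5@Q0 runs 2, rem=5, I/O yield, promote→Q0. Q0=[P3,P4,P5] Q1=[P1,P2] Q2=[]
t=24-25: P3@Q0 runs 1, rem=1, I/O yield, promote→Q0. Q0=[P4,P5,P3] Q1=[P1,P2] Q2=[]
t=25-27: P4@Q0 runs 2, rem=0, completes. Q0=[P5,P3] Q1=[P1,P2] Q2=[]
t=27-29: P5@Q0 runs 2, rem=3, I/O yield, promote→Q0. Q0=[P3,P5] Q1=[P1,P2] Q2=[]
t=29-30: P3@Q0 runs 1, rem=0, completes. Q0=[P5] Q1=[P1,P2] Q2=[]
t=30-32: P5@Q0 runs 2, rem=1, I/O yield, promote→Q0. Q0=[P5] Q1=[P1,P2] Q2=[]
t=32-33: P5@Q0 runs 1, rem=0, completes. Q0=[] Q1=[P1,P2] Q2=[]
t=33-36: P1@Q1 runs 3, rem=6, I/O yield, promote→Q0. Q0=[P1] Q1=[P2] Q2=[]
t=36-38: P1@Q0 runs 2, rem=4, quantum used, demote→Q1. Q0=[] Q1=[P2,P1] Q2=[]
t=38-41: P2@Q1 runs 3, rem=0, completes. Q0=[] Q1=[P1] Q2=[]
t=41-44: P1@Q1 runs 3, rem=1, I/O yield, promote→Q0. Q0=[P1] Q1=[] Q2=[]
t=44-45: P1@Q0 runs 1, rem=0, completes. Q0=[] Q1=[] Q2=[]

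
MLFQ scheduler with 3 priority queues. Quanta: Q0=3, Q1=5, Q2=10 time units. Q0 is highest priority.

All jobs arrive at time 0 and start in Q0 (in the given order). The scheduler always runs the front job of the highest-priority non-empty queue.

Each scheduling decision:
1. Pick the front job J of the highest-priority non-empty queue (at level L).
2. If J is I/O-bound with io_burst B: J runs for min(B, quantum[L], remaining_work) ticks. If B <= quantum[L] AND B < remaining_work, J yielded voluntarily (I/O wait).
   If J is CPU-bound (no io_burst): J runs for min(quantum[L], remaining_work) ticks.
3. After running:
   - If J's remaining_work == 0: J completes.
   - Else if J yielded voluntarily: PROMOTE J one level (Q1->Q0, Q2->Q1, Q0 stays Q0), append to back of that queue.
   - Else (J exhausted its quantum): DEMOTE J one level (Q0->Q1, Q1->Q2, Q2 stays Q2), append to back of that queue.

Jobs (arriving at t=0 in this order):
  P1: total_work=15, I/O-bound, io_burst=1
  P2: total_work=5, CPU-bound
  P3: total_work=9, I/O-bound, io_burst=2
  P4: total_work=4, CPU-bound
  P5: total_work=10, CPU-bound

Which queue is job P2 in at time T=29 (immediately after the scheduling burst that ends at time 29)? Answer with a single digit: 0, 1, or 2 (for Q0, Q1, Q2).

Answer: 1

Derivation:
t=0-1: P1@Q0 runs 1, rem=14, I/O yield, promote→Q0. Q0=[P2,P3,P4,P5,P1] Q1=[] Q2=[]
t=1-4: P2@Q0 runs 3, rem=2, quantum used, demote→Q1. Q0=[P3,P4,P5,P1] Q1=[P2] Q2=[]
t=4-6: P3@Q0 runs 2, rem=7, I/O yield, promote→Q0. Q0=[P4,P5,P1,P3] Q1=[P2] Q2=[]
t=6-9: P4@Q0 runs 3, rem=1, quantum used, demote→Q1. Q0=[P5,P1,P3] Q1=[P2,P4] Q2=[]
t=9-12: P5@Q0 runs 3, rem=7, quantum used, demote→Q1. Q0=[P1,P3] Q1=[P2,P4,P5] Q2=[]
t=12-13: P1@Q0 runs 1, rem=13, I/O yield, promote→Q0. Q0=[P3,P1] Q1=[P2,P4,P5] Q2=[]
t=13-15: P3@Q0 runs 2, rem=5, I/O yield, promote→Q0. Q0=[P1,P3] Q1=[P2,P4,P5] Q2=[]
t=15-16: P1@Q0 runs 1, rem=12, I/O yield, promote→Q0. Q0=[P3,P1] Q1=[P2,P4,P5] Q2=[]
t=16-18: P3@Q0 runs 2, rem=3, I/O yield, promote→Q0. Q0=[P1,P3] Q1=[P2,P4,P5] Q2=[]
t=18-19: P1@Q0 runs 1, rem=11, I/O yield, promote→Q0. Q0=[P3,P1] Q1=[P2,P4,P5] Q2=[]
t=19-21: P3@Q0 runs 2, rem=1, I/O yield, promote→Q0. Q0=[P1,P3] Q1=[P2,P4,P5] Q2=[]
t=21-22: P1@Q0 runs 1, rem=10, I/O yield, promote→Q0. Q0=[P3,P1] Q1=[P2,P4,P5] Q2=[]
t=22-23: P3@Q0 runs 1, rem=0, completes. Q0=[P1] Q1=[P2,P4,P5] Q2=[]
t=23-24: P1@Q0 runs 1, rem=9, I/O yield, promote→Q0. Q0=[P1] Q1=[P2,P4,P5] Q2=[]
t=24-25: P1@Q0 runs 1, rem=8, I/O yield, promote→Q0. Q0=[P1] Q1=[P2,P4,P5] Q2=[]
t=25-26: P1@Q0 runs 1, rem=7, I/O yield, promote→Q0. Q0=[P1] Q1=[P2,P4,P5] Q2=[]
t=26-27: P1@Q0 runs 1, rem=6, I/O yield, promote→Q0. Q0=[P1] Q1=[P2,P4,P5] Q2=[]
t=27-28: P1@Q0 runs 1, rem=5, I/O yield, promote→Q0. Q0=[P1] Q1=[P2,P4,P5] Q2=[]
t=28-29: P1@Q0 runs 1, rem=4, I/O yield, promote→Q0. Q0=[P1] Q1=[P2,P4,P5] Q2=[]
t=29-30: P1@Q0 runs 1, rem=3, I/O yield, promote→Q0. Q0=[P1] Q1=[P2,P4,P5] Q2=[]
t=30-31: P1@Q0 runs 1, rem=2, I/O yield, promote→Q0. Q0=[P1] Q1=[P2,P4,P5] Q2=[]
t=31-32: P1@Q0 runs 1, rem=1, I/O yield, promote→Q0. Q0=[P1] Q1=[P2,P4,P5] Q2=[]
t=32-33: P1@Q0 runs 1, rem=0, completes. Q0=[] Q1=[P2,P4,P5] Q2=[]
t=33-35: P2@Q1 runs 2, rem=0, completes. Q0=[] Q1=[P4,P5] Q2=[]
t=35-36: P4@Q1 runs 1, rem=0, completes. Q0=[] Q1=[P5] Q2=[]
t=36-41: P5@Q1 runs 5, rem=2, quantum used, demote→Q2. Q0=[] Q1=[] Q2=[P5]
t=41-43: P5@Q2 runs 2, rem=0, completes. Q0=[] Q1=[] Q2=[]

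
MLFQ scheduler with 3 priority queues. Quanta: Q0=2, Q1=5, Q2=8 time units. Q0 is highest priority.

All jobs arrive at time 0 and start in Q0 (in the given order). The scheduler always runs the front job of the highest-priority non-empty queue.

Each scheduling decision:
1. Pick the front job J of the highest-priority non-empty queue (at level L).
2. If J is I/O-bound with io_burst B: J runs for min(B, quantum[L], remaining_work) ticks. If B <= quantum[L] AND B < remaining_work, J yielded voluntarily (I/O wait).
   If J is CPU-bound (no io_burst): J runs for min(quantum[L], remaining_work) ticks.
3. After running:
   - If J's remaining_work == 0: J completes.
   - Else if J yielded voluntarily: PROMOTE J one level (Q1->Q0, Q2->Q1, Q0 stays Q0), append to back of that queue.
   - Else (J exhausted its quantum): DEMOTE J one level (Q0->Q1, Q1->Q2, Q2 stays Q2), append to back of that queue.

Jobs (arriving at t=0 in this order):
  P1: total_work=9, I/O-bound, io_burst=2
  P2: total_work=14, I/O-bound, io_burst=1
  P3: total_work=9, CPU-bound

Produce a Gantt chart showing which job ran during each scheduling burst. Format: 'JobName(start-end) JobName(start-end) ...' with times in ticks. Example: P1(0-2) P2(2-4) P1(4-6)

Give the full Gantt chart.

t=0-2: P1@Q0 runs 2, rem=7, I/O yield, promote→Q0. Q0=[P2,P3,P1] Q1=[] Q2=[]
t=2-3: P2@Q0 runs 1, rem=13, I/O yield, promote→Q0. Q0=[P3,P1,P2] Q1=[] Q2=[]
t=3-5: P3@Q0 runs 2, rem=7, quantum used, demote→Q1. Q0=[P1,P2] Q1=[P3] Q2=[]
t=5-7: P1@Q0 runs 2, rem=5, I/O yield, promote→Q0. Q0=[P2,P1] Q1=[P3] Q2=[]
t=7-8: P2@Q0 runs 1, rem=12, I/O yield, promote→Q0. Q0=[P1,P2] Q1=[P3] Q2=[]
t=8-10: P1@Q0 runs 2, rem=3, I/O yield, promote→Q0. Q0=[P2,P1] Q1=[P3] Q2=[]
t=10-11: P2@Q0 runs 1, rem=11, I/O yield, promote→Q0. Q0=[P1,P2] Q1=[P3] Q2=[]
t=11-13: P1@Q0 runs 2, rem=1, I/O yield, promote→Q0. Q0=[P2,P1] Q1=[P3] Q2=[]
t=13-14: P2@Q0 runs 1, rem=10, I/O yield, promote→Q0. Q0=[P1,P2] Q1=[P3] Q2=[]
t=14-15: P1@Q0 runs 1, rem=0, completes. Q0=[P2] Q1=[P3] Q2=[]
t=15-16: P2@Q0 runs 1, rem=9, I/O yield, promote→Q0. Q0=[P2] Q1=[P3] Q2=[]
t=16-17: P2@Q0 runs 1, rem=8, I/O yield, promote→Q0. Q0=[P2] Q1=[P3] Q2=[]
t=17-18: P2@Q0 runs 1, rem=7, I/O yield, promote→Q0. Q0=[P2] Q1=[P3] Q2=[]
t=18-19: P2@Q0 runs 1, rem=6, I/O yield, promote→Q0. Q0=[P2] Q1=[P3] Q2=[]
t=19-20: P2@Q0 runs 1, rem=5, I/O yield, promote→Q0. Q0=[P2] Q1=[P3] Q2=[]
t=20-21: P2@Q0 runs 1, rem=4, I/O yield, promote→Q0. Q0=[P2] Q1=[P3] Q2=[]
t=21-22: P2@Q0 runs 1, rem=3, I/O yield, promote→Q0. Q0=[P2] Q1=[P3] Q2=[]
t=22-23: P2@Q0 runs 1, rem=2, I/O yield, promote→Q0. Q0=[P2] Q1=[P3] Q2=[]
t=23-24: P2@Q0 runs 1, rem=1, I/O yield, promote→Q0. Q0=[P2] Q1=[P3] Q2=[]
t=24-25: P2@Q0 runs 1, rem=0, completes. Q0=[] Q1=[P3] Q2=[]
t=25-30: P3@Q1 runs 5, rem=2, quantum used, demote→Q2. Q0=[] Q1=[] Q2=[P3]
t=30-32: P3@Q2 runs 2, rem=0, completes. Q0=[] Q1=[] Q2=[]

Answer: P1(0-2) P2(2-3) P3(3-5) P1(5-7) P2(7-8) P1(8-10) P2(10-11) P1(11-13) P2(13-14) P1(14-15) P2(15-16) P2(16-17) P2(17-18) P2(18-19) P2(19-20) P2(20-21) P2(21-22) P2(22-23) P2(23-24) P2(24-25) P3(25-30) P3(30-32)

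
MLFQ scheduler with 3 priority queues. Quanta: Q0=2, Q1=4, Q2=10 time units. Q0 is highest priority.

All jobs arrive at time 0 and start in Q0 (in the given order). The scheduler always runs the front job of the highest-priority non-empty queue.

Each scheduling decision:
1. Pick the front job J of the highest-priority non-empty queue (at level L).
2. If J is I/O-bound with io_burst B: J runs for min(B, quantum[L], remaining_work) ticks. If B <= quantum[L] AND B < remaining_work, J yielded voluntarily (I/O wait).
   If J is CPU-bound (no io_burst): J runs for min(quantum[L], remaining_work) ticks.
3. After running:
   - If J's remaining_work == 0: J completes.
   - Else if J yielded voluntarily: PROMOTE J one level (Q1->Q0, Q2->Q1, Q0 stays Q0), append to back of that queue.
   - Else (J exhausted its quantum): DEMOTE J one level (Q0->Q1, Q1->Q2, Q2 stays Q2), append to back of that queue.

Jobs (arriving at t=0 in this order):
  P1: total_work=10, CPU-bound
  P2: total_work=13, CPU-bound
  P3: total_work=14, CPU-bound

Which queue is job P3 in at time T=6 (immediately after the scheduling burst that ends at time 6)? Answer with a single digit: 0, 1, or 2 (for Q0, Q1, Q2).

t=0-2: P1@Q0 runs 2, rem=8, quantum used, demote→Q1. Q0=[P2,P3] Q1=[P1] Q2=[]
t=2-4: P2@Q0 runs 2, rem=11, quantum used, demote→Q1. Q0=[P3] Q1=[P1,P2] Q2=[]
t=4-6: P3@Q0 runs 2, rem=12, quantum used, demote→Q1. Q0=[] Q1=[P1,P2,P3] Q2=[]
t=6-10: P1@Q1 runs 4, rem=4, quantum used, demote→Q2. Q0=[] Q1=[P2,P3] Q2=[P1]
t=10-14: P2@Q1 runs 4, rem=7, quantum used, demote→Q2. Q0=[] Q1=[P3] Q2=[P1,P2]
t=14-18: P3@Q1 runs 4, rem=8, quantum used, demote→Q2. Q0=[] Q1=[] Q2=[P1,P2,P3]
t=18-22: P1@Q2 runs 4, rem=0, completes. Q0=[] Q1=[] Q2=[P2,P3]
t=22-29: P2@Q2 runs 7, rem=0, completes. Q0=[] Q1=[] Q2=[P3]
t=29-37: P3@Q2 runs 8, rem=0, completes. Q0=[] Q1=[] Q2=[]

Answer: 1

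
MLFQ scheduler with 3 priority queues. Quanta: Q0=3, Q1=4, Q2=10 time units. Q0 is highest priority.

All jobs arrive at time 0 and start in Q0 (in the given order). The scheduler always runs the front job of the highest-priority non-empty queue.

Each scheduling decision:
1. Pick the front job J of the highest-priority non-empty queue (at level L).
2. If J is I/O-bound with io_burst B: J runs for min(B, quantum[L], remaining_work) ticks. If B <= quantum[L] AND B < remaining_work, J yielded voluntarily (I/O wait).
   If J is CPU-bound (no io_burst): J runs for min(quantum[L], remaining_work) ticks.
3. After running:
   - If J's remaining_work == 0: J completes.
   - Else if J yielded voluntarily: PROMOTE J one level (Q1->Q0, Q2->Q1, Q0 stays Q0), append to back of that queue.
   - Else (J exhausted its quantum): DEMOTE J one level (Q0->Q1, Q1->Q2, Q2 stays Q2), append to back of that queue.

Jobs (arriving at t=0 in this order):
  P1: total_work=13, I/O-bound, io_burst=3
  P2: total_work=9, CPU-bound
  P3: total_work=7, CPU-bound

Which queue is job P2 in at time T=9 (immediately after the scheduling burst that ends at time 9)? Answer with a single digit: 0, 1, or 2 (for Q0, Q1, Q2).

Answer: 1

Derivation:
t=0-3: P1@Q0 runs 3, rem=10, I/O yield, promote→Q0. Q0=[P2,P3,P1] Q1=[] Q2=[]
t=3-6: P2@Q0 runs 3, rem=6, quantum used, demote→Q1. Q0=[P3,P1] Q1=[P2] Q2=[]
t=6-9: P3@Q0 runs 3, rem=4, quantum used, demote→Q1. Q0=[P1] Q1=[P2,P3] Q2=[]
t=9-12: P1@Q0 runs 3, rem=7, I/O yield, promote→Q0. Q0=[P1] Q1=[P2,P3] Q2=[]
t=12-15: P1@Q0 runs 3, rem=4, I/O yield, promote→Q0. Q0=[P1] Q1=[P2,P3] Q2=[]
t=15-18: P1@Q0 runs 3, rem=1, I/O yield, promote→Q0. Q0=[P1] Q1=[P2,P3] Q2=[]
t=18-19: P1@Q0 runs 1, rem=0, completes. Q0=[] Q1=[P2,P3] Q2=[]
t=19-23: P2@Q1 runs 4, rem=2, quantum used, demote→Q2. Q0=[] Q1=[P3] Q2=[P2]
t=23-27: P3@Q1 runs 4, rem=0, completes. Q0=[] Q1=[] Q2=[P2]
t=27-29: P2@Q2 runs 2, rem=0, completes. Q0=[] Q1=[] Q2=[]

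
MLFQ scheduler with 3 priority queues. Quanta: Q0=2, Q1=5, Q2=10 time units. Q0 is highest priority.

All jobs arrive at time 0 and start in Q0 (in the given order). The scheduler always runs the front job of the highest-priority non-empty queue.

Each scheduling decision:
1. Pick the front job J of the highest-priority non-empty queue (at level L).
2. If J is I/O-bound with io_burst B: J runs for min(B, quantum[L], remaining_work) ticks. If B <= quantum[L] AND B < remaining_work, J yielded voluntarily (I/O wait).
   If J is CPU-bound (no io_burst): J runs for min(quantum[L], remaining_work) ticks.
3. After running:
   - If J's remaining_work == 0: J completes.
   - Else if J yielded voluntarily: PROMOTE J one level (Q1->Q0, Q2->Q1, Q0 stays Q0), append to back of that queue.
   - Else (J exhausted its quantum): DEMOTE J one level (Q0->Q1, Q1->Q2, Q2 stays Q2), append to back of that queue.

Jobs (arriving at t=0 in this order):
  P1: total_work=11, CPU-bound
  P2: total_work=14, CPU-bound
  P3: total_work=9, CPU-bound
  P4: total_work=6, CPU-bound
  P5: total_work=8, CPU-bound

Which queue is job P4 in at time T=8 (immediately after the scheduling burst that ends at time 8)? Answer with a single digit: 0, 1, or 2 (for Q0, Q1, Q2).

Answer: 1

Derivation:
t=0-2: P1@Q0 runs 2, rem=9, quantum used, demote→Q1. Q0=[P2,P3,P4,P5] Q1=[P1] Q2=[]
t=2-4: P2@Q0 runs 2, rem=12, quantum used, demote→Q1. Q0=[P3,P4,P5] Q1=[P1,P2] Q2=[]
t=4-6: P3@Q0 runs 2, rem=7, quantum used, demote→Q1. Q0=[P4,P5] Q1=[P1,P2,P3] Q2=[]
t=6-8: P4@Q0 runs 2, rem=4, quantum used, demote→Q1. Q0=[P5] Q1=[P1,P2,P3,P4] Q2=[]
t=8-10: P5@Q0 runs 2, rem=6, quantum used, demote→Q1. Q0=[] Q1=[P1,P2,P3,P4,P5] Q2=[]
t=10-15: P1@Q1 runs 5, rem=4, quantum used, demote→Q2. Q0=[] Q1=[P2,P3,P4,P5] Q2=[P1]
t=15-20: P2@Q1 runs 5, rem=7, quantum used, demote→Q2. Q0=[] Q1=[P3,P4,P5] Q2=[P1,P2]
t=20-25: P3@Q1 runs 5, rem=2, quantum used, demote→Q2. Q0=[] Q1=[P4,P5] Q2=[P1,P2,P3]
t=25-29: P4@Q1 runs 4, rem=0, completes. Q0=[] Q1=[P5] Q2=[P1,P2,P3]
t=29-34: P5@Q1 runs 5, rem=1, quantum used, demote→Q2. Q0=[] Q1=[] Q2=[P1,P2,P3,P5]
t=34-38: P1@Q2 runs 4, rem=0, completes. Q0=[] Q1=[] Q2=[P2,P3,P5]
t=38-45: P2@Q2 runs 7, rem=0, completes. Q0=[] Q1=[] Q2=[P3,P5]
t=45-47: P3@Q2 runs 2, rem=0, completes. Q0=[] Q1=[] Q2=[P5]
t=47-48: P5@Q2 runs 1, rem=0, completes. Q0=[] Q1=[] Q2=[]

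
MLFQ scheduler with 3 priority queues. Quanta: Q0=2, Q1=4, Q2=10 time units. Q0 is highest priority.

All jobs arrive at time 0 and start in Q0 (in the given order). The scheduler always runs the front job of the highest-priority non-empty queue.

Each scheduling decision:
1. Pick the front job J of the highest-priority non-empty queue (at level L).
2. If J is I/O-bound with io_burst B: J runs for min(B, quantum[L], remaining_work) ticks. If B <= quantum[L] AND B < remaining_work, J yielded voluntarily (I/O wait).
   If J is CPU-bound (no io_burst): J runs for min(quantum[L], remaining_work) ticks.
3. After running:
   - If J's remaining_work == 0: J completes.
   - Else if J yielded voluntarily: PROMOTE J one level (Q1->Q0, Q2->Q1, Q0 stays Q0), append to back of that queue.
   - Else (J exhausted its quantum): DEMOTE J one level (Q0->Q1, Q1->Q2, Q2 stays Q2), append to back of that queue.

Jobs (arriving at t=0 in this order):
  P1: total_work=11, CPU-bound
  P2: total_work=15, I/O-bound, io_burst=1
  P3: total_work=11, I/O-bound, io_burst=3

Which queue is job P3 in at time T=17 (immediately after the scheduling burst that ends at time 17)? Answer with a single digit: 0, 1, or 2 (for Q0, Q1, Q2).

t=0-2: P1@Q0 runs 2, rem=9, quantum used, demote→Q1. Q0=[P2,P3] Q1=[P1] Q2=[]
t=2-3: P2@Q0 runs 1, rem=14, I/O yield, promote→Q0. Q0=[P3,P2] Q1=[P1] Q2=[]
t=3-5: P3@Q0 runs 2, rem=9, quantum used, demote→Q1. Q0=[P2] Q1=[P1,P3] Q2=[]
t=5-6: P2@Q0 runs 1, rem=13, I/O yield, promote→Q0. Q0=[P2] Q1=[P1,P3] Q2=[]
t=6-7: P2@Q0 runs 1, rem=12, I/O yield, promote→Q0. Q0=[P2] Q1=[P1,P3] Q2=[]
t=7-8: P2@Q0 runs 1, rem=11, I/O yield, promote→Q0. Q0=[P2] Q1=[P1,P3] Q2=[]
t=8-9: P2@Q0 runs 1, rem=10, I/O yield, promote→Q0. Q0=[P2] Q1=[P1,P3] Q2=[]
t=9-10: P2@Q0 runs 1, rem=9, I/O yield, promote→Q0. Q0=[P2] Q1=[P1,P3] Q2=[]
t=10-11: P2@Q0 runs 1, rem=8, I/O yield, promote→Q0. Q0=[P2] Q1=[P1,P3] Q2=[]
t=11-12: P2@Q0 runs 1, rem=7, I/O yield, promote→Q0. Q0=[P2] Q1=[P1,P3] Q2=[]
t=12-13: P2@Q0 runs 1, rem=6, I/O yield, promote→Q0. Q0=[P2] Q1=[P1,P3] Q2=[]
t=13-14: P2@Q0 runs 1, rem=5, I/O yield, promote→Q0. Q0=[P2] Q1=[P1,P3] Q2=[]
t=14-15: P2@Q0 runs 1, rem=4, I/O yield, promote→Q0. Q0=[P2] Q1=[P1,P3] Q2=[]
t=15-16: P2@Q0 runs 1, rem=3, I/O yield, promote→Q0. Q0=[P2] Q1=[P1,P3] Q2=[]
t=16-17: P2@Q0 runs 1, rem=2, I/O yield, promote→Q0. Q0=[P2] Q1=[P1,P3] Q2=[]
t=17-18: P2@Q0 runs 1, rem=1, I/O yield, promote→Q0. Q0=[P2] Q1=[P1,P3] Q2=[]
t=18-19: P2@Q0 runs 1, rem=0, completes. Q0=[] Q1=[P1,P3] Q2=[]
t=19-23: P1@Q1 runs 4, rem=5, quantum used, demote→Q2. Q0=[] Q1=[P3] Q2=[P1]
t=23-26: P3@Q1 runs 3, rem=6, I/O yield, promote→Q0. Q0=[P3] Q1=[] Q2=[P1]
t=26-28: P3@Q0 runs 2, rem=4, quantum used, demote→Q1. Q0=[] Q1=[P3] Q2=[P1]
t=28-31: P3@Q1 runs 3, rem=1, I/O yield, promote→Q0. Q0=[P3] Q1=[] Q2=[P1]
t=31-32: P3@Q0 runs 1, rem=0, completes. Q0=[] Q1=[] Q2=[P1]
t=32-37: P1@Q2 runs 5, rem=0, completes. Q0=[] Q1=[] Q2=[]

Answer: 1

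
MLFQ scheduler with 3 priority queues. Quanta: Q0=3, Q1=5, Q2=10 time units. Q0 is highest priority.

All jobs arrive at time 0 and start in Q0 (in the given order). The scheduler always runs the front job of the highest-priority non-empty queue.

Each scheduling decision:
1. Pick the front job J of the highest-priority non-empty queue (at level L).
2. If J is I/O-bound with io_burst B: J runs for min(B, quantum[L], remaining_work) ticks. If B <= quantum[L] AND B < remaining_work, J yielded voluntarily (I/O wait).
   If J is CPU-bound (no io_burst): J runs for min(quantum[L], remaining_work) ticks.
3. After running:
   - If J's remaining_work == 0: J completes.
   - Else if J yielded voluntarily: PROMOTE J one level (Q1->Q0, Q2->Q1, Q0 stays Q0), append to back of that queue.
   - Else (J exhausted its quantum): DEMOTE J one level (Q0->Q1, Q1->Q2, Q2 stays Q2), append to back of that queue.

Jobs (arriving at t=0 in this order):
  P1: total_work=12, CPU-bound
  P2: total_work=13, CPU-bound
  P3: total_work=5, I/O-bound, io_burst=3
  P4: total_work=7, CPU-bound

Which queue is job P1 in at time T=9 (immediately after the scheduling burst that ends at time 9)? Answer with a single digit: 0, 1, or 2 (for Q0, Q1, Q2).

t=0-3: P1@Q0 runs 3, rem=9, quantum used, demote→Q1. Q0=[P2,P3,P4] Q1=[P1] Q2=[]
t=3-6: P2@Q0 runs 3, rem=10, quantum used, demote→Q1. Q0=[P3,P4] Q1=[P1,P2] Q2=[]
t=6-9: P3@Q0 runs 3, rem=2, I/O yield, promote→Q0. Q0=[P4,P3] Q1=[P1,P2] Q2=[]
t=9-12: P4@Q0 runs 3, rem=4, quantum used, demote→Q1. Q0=[P3] Q1=[P1,P2,P4] Q2=[]
t=12-14: P3@Q0 runs 2, rem=0, completes. Q0=[] Q1=[P1,P2,P4] Q2=[]
t=14-19: P1@Q1 runs 5, rem=4, quantum used, demote→Q2. Q0=[] Q1=[P2,P4] Q2=[P1]
t=19-24: P2@Q1 runs 5, rem=5, quantum used, demote→Q2. Q0=[] Q1=[P4] Q2=[P1,P2]
t=24-28: P4@Q1 runs 4, rem=0, completes. Q0=[] Q1=[] Q2=[P1,P2]
t=28-32: P1@Q2 runs 4, rem=0, completes. Q0=[] Q1=[] Q2=[P2]
t=32-37: P2@Q2 runs 5, rem=0, completes. Q0=[] Q1=[] Q2=[]

Answer: 1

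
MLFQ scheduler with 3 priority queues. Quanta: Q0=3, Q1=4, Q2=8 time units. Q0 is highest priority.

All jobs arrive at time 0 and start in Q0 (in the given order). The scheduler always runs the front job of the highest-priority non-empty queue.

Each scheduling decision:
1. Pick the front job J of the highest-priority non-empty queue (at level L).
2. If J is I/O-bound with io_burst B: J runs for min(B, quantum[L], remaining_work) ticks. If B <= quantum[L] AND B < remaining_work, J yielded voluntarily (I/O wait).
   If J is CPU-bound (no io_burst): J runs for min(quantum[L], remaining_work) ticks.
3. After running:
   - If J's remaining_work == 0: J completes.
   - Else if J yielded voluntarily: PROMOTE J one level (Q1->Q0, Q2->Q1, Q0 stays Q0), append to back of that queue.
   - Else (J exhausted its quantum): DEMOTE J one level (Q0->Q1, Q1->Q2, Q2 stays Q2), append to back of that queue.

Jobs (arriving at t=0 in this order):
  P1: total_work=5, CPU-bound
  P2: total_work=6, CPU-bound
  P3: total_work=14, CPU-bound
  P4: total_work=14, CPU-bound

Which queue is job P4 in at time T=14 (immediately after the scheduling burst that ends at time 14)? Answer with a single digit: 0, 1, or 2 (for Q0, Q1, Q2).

Answer: 1

Derivation:
t=0-3: P1@Q0 runs 3, rem=2, quantum used, demote→Q1. Q0=[P2,P3,P4] Q1=[P1] Q2=[]
t=3-6: P2@Q0 runs 3, rem=3, quantum used, demote→Q1. Q0=[P3,P4] Q1=[P1,P2] Q2=[]
t=6-9: P3@Q0 runs 3, rem=11, quantum used, demote→Q1. Q0=[P4] Q1=[P1,P2,P3] Q2=[]
t=9-12: P4@Q0 runs 3, rem=11, quantum used, demote→Q1. Q0=[] Q1=[P1,P2,P3,P4] Q2=[]
t=12-14: P1@Q1 runs 2, rem=0, completes. Q0=[] Q1=[P2,P3,P4] Q2=[]
t=14-17: P2@Q1 runs 3, rem=0, completes. Q0=[] Q1=[P3,P4] Q2=[]
t=17-21: P3@Q1 runs 4, rem=7, quantum used, demote→Q2. Q0=[] Q1=[P4] Q2=[P3]
t=21-25: P4@Q1 runs 4, rem=7, quantum used, demote→Q2. Q0=[] Q1=[] Q2=[P3,P4]
t=25-32: P3@Q2 runs 7, rem=0, completes. Q0=[] Q1=[] Q2=[P4]
t=32-39: P4@Q2 runs 7, rem=0, completes. Q0=[] Q1=[] Q2=[]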